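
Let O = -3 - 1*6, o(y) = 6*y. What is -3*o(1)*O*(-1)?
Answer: -162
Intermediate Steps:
O = -9 (O = -3 - 6 = -9)
-3*o(1)*O*(-1) = -3*(6*1)*(-9)*(-1) = -3*6*(-9)*(-1) = -(-162)*(-1) = -3*54 = -162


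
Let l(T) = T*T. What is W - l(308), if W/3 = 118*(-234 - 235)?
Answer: -260890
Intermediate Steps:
l(T) = T²
W = -166026 (W = 3*(118*(-234 - 235)) = 3*(118*(-469)) = 3*(-55342) = -166026)
W - l(308) = -166026 - 1*308² = -166026 - 1*94864 = -166026 - 94864 = -260890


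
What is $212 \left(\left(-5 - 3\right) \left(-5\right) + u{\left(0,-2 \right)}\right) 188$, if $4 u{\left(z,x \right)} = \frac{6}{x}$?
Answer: $1564348$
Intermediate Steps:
$u{\left(z,x \right)} = \frac{3}{2 x}$ ($u{\left(z,x \right)} = \frac{6 \frac{1}{x}}{4} = \frac{3}{2 x}$)
$212 \left(\left(-5 - 3\right) \left(-5\right) + u{\left(0,-2 \right)}\right) 188 = 212 \left(\left(-5 - 3\right) \left(-5\right) + \frac{3}{2 \left(-2\right)}\right) 188 = 212 \left(\left(-8\right) \left(-5\right) + \frac{3}{2} \left(- \frac{1}{2}\right)\right) 188 = 212 \left(40 - \frac{3}{4}\right) 188 = 212 \cdot \frac{157}{4} \cdot 188 = 8321 \cdot 188 = 1564348$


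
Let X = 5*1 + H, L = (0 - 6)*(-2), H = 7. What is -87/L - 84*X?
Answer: -4061/4 ≈ -1015.3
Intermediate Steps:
L = 12 (L = -6*(-2) = 12)
X = 12 (X = 5*1 + 7 = 5 + 7 = 12)
-87/L - 84*X = -87/12 - 84*12 = -87*1/12 - 1008 = -29/4 - 1008 = -4061/4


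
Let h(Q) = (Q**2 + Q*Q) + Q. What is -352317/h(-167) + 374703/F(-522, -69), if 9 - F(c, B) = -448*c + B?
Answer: -11466841351/1444514262 ≈ -7.9382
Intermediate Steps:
h(Q) = Q + 2*Q**2 (h(Q) = (Q**2 + Q**2) + Q = 2*Q**2 + Q = Q + 2*Q**2)
F(c, B) = 9 - B + 448*c (F(c, B) = 9 - (-448*c + B) = 9 - (B - 448*c) = 9 + (-B + 448*c) = 9 - B + 448*c)
-352317/h(-167) + 374703/F(-522, -69) = -352317*(-1/(167*(1 + 2*(-167)))) + 374703/(9 - 1*(-69) + 448*(-522)) = -352317*(-1/(167*(1 - 334))) + 374703/(9 + 69 - 233856) = -352317/((-167*(-333))) + 374703/(-233778) = -352317/55611 + 374703*(-1/233778) = -352317*1/55611 - 124901/77926 = -117439/18537 - 124901/77926 = -11466841351/1444514262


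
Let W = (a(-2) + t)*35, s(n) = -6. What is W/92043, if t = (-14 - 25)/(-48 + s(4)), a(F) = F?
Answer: -115/236682 ≈ -0.00048588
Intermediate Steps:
t = 13/18 (t = (-14 - 25)/(-48 - 6) = -39/(-54) = -39*(-1/54) = 13/18 ≈ 0.72222)
W = -805/18 (W = (-2 + 13/18)*35 = -23/18*35 = -805/18 ≈ -44.722)
W/92043 = -805/18/92043 = -805/18*1/92043 = -115/236682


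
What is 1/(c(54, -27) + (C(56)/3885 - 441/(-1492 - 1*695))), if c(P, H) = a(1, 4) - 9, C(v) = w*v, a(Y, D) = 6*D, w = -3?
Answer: 44955/681446 ≈ 0.065970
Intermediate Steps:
C(v) = -3*v
c(P, H) = 15 (c(P, H) = 6*4 - 9 = 24 - 9 = 15)
1/(c(54, -27) + (C(56)/3885 - 441/(-1492 - 1*695))) = 1/(15 + (-3*56/3885 - 441/(-1492 - 1*695))) = 1/(15 + (-168*1/3885 - 441/(-1492 - 695))) = 1/(15 + (-8/185 - 441/(-2187))) = 1/(15 + (-8/185 - 441*(-1/2187))) = 1/(15 + (-8/185 + 49/243)) = 1/(15 + 7121/44955) = 1/(681446/44955) = 44955/681446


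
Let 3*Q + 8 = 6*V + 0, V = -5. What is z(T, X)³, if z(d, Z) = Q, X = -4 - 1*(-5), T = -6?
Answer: -54872/27 ≈ -2032.3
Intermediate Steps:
Q = -38/3 (Q = -8/3 + (6*(-5) + 0)/3 = -8/3 + (-30 + 0)/3 = -8/3 + (⅓)*(-30) = -8/3 - 10 = -38/3 ≈ -12.667)
X = 1 (X = -4 + 5 = 1)
z(d, Z) = -38/3
z(T, X)³ = (-38/3)³ = -54872/27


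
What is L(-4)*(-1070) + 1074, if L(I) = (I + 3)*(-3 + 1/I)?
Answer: -4807/2 ≈ -2403.5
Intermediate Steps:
L(I) = (-3 + 1/I)*(3 + I) (L(I) = (3 + I)*(-3 + 1/I) = (-3 + 1/I)*(3 + I))
L(-4)*(-1070) + 1074 = (-8 - 3*(-4) + 3/(-4))*(-1070) + 1074 = (-8 + 12 + 3*(-¼))*(-1070) + 1074 = (-8 + 12 - ¾)*(-1070) + 1074 = (13/4)*(-1070) + 1074 = -6955/2 + 1074 = -4807/2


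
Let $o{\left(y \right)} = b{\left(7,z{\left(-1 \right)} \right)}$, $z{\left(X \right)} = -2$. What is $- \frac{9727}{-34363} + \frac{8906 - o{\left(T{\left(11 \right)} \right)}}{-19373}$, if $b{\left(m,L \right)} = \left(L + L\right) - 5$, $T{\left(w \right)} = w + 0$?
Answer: $- \frac{117904974}{665714399} \approx -0.17711$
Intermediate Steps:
$T{\left(w \right)} = w$
$b{\left(m,L \right)} = -5 + 2 L$ ($b{\left(m,L \right)} = 2 L - 5 = -5 + 2 L$)
$o{\left(y \right)} = -9$ ($o{\left(y \right)} = -5 + 2 \left(-2\right) = -5 - 4 = -9$)
$- \frac{9727}{-34363} + \frac{8906 - o{\left(T{\left(11 \right)} \right)}}{-19373} = - \frac{9727}{-34363} + \frac{8906 - -9}{-19373} = \left(-9727\right) \left(- \frac{1}{34363}\right) + \left(8906 + 9\right) \left(- \frac{1}{19373}\right) = \frac{9727}{34363} + 8915 \left(- \frac{1}{19373}\right) = \frac{9727}{34363} - \frac{8915}{19373} = - \frac{117904974}{665714399}$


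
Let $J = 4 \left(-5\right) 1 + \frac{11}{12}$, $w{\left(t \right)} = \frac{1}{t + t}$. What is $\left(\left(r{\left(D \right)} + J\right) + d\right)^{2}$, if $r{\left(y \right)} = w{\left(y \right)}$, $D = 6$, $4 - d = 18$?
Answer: $1089$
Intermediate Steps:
$d = -14$ ($d = 4 - 18 = -14$)
$w{\left(t \right)} = \frac{1}{2 t}$
$r{\left(y \right)} = \frac{1}{2 y}$
$J = - \frac{229}{12}$ ($J = \left(-20\right) 1 + 11 \cdot \frac{1}{12} = -20 + \frac{11}{12} = - \frac{229}{12} \approx -19.083$)
$\left(\left(r{\left(D \right)} + J\right) + d\right)^{2} = \left(\left(\frac{1}{2 \cdot 6} - \frac{229}{12}\right) - 14\right)^{2} = \left(\left(\frac{1}{2} \cdot \frac{1}{6} - \frac{229}{12}\right) - 14\right)^{2} = \left(\left(\frac{1}{12} - \frac{229}{12}\right) - 14\right)^{2} = \left(-19 - 14\right)^{2} = \left(-33\right)^{2} = 1089$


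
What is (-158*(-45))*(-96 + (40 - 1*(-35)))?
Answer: -149310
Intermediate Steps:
(-158*(-45))*(-96 + (40 - 1*(-35))) = 7110*(-96 + (40 + 35)) = 7110*(-96 + 75) = 7110*(-21) = -149310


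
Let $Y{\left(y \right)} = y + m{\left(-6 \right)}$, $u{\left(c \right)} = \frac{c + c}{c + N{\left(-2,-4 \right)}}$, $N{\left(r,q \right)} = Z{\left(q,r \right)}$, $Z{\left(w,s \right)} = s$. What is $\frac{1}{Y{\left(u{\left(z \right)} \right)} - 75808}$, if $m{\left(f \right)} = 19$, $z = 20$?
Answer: $- \frac{9}{682081} \approx -1.3195 \cdot 10^{-5}$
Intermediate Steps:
$N{\left(r,q \right)} = r$
$u{\left(c \right)} = \frac{2 c}{-2 + c}$ ($u{\left(c \right)} = \frac{c + c}{c - 2} = \frac{2 c}{-2 + c}$)
$Y{\left(y \right)} = 19 + y$ ($Y{\left(y \right)} = y + 19 = 19 + y$)
$\frac{1}{Y{\left(u{\left(z \right)} \right)} - 75808} = \frac{1}{\left(19 + 2 \cdot 20 \frac{1}{-2 + 20}\right) - 75808} = \frac{1}{\left(19 + 2 \cdot 20 \cdot \frac{1}{18}\right) - 75808} = \frac{1}{\left(19 + \frac{20}{9}\right) - 75808} = \frac{1}{\frac{191}{9} - 75808} = \frac{1}{- \frac{682081}{9}} = - \frac{9}{682081}$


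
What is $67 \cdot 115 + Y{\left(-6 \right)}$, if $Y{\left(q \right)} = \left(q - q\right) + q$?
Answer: $7699$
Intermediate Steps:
$Y{\left(q \right)} = q$ ($Y{\left(q \right)} = 0 + q = q$)
$67 \cdot 115 + Y{\left(-6 \right)} = 67 \cdot 115 - 6 = 7705 - 6 = 7699$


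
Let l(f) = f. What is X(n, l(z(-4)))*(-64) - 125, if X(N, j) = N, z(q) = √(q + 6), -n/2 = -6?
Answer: -893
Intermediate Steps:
n = 12 (n = -2*(-6) = 12)
z(q) = √(6 + q)
X(n, l(z(-4)))*(-64) - 125 = 12*(-64) - 125 = -768 - 125 = -893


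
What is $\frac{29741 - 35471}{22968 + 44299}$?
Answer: $- \frac{5730}{67267} \approx -0.085183$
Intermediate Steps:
$\frac{29741 - 35471}{22968 + 44299} = - \frac{5730}{67267}$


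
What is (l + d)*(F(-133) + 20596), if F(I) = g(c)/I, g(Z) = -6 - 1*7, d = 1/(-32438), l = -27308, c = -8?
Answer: -2426501417345305/4314254 ≈ -5.6244e+8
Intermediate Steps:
d = -1/32438 ≈ -3.0828e-5
g(Z) = -13 (g(Z) = -6 - 7 = -13)
F(I) = -13/I
(l + d)*(F(-133) + 20596) = (-27308 - 1/32438)*(-13/(-133) + 20596) = -885816905*(-13*(-1/133) + 20596)/32438 = -885816905*(13/133 + 20596)/32438 = -885816905/32438*2739281/133 = -2426501417345305/4314254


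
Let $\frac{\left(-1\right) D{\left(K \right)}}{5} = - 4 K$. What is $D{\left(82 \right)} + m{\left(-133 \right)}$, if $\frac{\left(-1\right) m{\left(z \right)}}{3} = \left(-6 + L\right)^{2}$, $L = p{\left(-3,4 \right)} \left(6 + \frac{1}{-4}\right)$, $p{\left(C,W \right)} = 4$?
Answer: $773$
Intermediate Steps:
$D{\left(K \right)} = 20 K$ ($D{\left(K \right)} = - 5 \left(- 4 K\right) = 20 K$)
$L = 23$ ($L = 4 \left(6 + \frac{1}{-4}\right) = 4 \left(6 - \frac{1}{4}\right) = 4 \cdot \frac{23}{4} = 23$)
$m{\left(z \right)} = -867$ ($m{\left(z \right)} = - 3 \left(-6 + 23\right)^{2} = - 3 \cdot 17^{2} = \left(-3\right) 289 = -867$)
$D{\left(82 \right)} + m{\left(-133 \right)} = 20 \cdot 82 - 867 = 1640 - 867 = 773$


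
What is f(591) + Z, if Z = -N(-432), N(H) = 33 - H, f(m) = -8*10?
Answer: -545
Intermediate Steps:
f(m) = -80
Z = -465 (Z = -(33 - 1*(-432)) = -(33 + 432) = -1*465 = -465)
f(591) + Z = -80 - 465 = -545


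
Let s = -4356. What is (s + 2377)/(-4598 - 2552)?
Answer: 1979/7150 ≈ 0.27678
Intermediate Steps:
(s + 2377)/(-4598 - 2552) = (-4356 + 2377)/(-4598 - 2552) = -1979/(-7150) = -1979*(-1/7150) = 1979/7150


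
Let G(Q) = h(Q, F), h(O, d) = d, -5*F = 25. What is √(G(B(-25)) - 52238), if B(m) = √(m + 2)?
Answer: I*√52243 ≈ 228.57*I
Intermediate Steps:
F = -5 (F = -⅕*25 = -5)
B(m) = √(2 + m)
G(Q) = -5
√(G(B(-25)) - 52238) = √(-5 - 52238) = √(-52243) = I*√52243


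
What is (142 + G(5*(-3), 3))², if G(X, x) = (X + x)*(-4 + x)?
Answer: 23716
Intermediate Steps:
G(X, x) = (-4 + x)*(X + x)
(142 + G(5*(-3), 3))² = (142 + (3² - 20*(-3) - 4*3 + (5*(-3))*3))² = (142 + (9 - 4*(-15) - 12 - 15*3))² = (142 + (9 + 60 - 12 - 45))² = (142 + 12)² = 154² = 23716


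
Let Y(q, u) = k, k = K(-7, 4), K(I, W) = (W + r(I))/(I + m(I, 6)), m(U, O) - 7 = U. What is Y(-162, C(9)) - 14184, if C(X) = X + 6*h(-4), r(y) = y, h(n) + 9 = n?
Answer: -99285/7 ≈ -14184.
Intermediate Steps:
h(n) = -9 + n
m(U, O) = 7 + U
C(X) = -78 + X (C(X) = X + 6*(-9 - 4) = X + 6*(-13) = X - 78 = -78 + X)
K(I, W) = (I + W)/(7 + 2*I) (K(I, W) = (W + I)/(I + (7 + I)) = (I + W)/(7 + 2*I))
k = 3/7 (k = (-7 + 4)/(7 + 2*(-7)) = -3/(7 - 14) = -3/(-7) = -1/7*(-3) = 3/7 ≈ 0.42857)
Y(q, u) = 3/7
Y(-162, C(9)) - 14184 = 3/7 - 14184 = -99285/7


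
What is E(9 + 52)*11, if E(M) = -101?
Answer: -1111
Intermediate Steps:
E(9 + 52)*11 = -101*11 = -1111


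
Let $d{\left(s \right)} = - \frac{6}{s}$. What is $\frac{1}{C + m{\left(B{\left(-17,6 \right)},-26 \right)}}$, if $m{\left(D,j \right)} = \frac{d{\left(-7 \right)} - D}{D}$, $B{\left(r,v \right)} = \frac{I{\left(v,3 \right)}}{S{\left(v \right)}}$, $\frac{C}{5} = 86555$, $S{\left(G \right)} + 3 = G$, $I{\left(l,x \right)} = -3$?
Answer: $\frac{7}{3029412} \approx 2.3107 \cdot 10^{-6}$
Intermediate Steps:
$S{\left(G \right)} = -3 + G$
$C = 432775$ ($C = 5 \cdot 86555 = 432775$)
$B{\left(r,v \right)} = - \frac{3}{-3 + v}$
$m{\left(D,j \right)} = \frac{\frac{6}{7} - D}{D}$ ($m{\left(D,j \right)} = \frac{- \frac{6}{-7} - D}{D} = \frac{\left(-6\right) \left(- \frac{1}{7}\right) - D}{D} = \frac{\frac{6}{7} - D}{D}$)
$\frac{1}{C + m{\left(B{\left(-17,6 \right)},-26 \right)}} = \frac{1}{432775 + \frac{\frac{6}{7} - - \frac{3}{-3 + 6}}{\left(-3\right) \frac{1}{-3 + 6}}} = \frac{1}{432775 + \frac{\frac{6}{7} - - \frac{3}{3}}{\left(-3\right) \frac{1}{3}}} = \frac{1}{432775 + \frac{\frac{6}{7} - \left(-3\right) \frac{1}{3}}{\left(-3\right) \frac{1}{3}}} = \frac{1}{432775 + \frac{\frac{6}{7} - -1}{-1}} = \frac{1}{432775 - \left(\frac{6}{7} + 1\right)} = \frac{1}{432775 - \frac{13}{7}} = \frac{1}{\frac{3029412}{7}} = \frac{7}{3029412}$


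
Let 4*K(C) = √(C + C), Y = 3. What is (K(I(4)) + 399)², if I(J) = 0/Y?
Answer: 159201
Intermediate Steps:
I(J) = 0 (I(J) = 0/3 = 0*(⅓) = 0)
K(C) = √2*√C/4 (K(C) = √(C + C)/4 = √(2*C)/4 = (√2*√C)/4 = √2*√C/4)
(K(I(4)) + 399)² = (√2*√0/4 + 399)² = ((¼)*√2*0 + 399)² = (0 + 399)² = 399² = 159201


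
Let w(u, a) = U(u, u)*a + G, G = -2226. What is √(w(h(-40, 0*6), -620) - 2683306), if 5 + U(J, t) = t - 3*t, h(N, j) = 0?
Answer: 24*I*√4657 ≈ 1637.8*I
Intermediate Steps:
U(J, t) = -5 - 2*t (U(J, t) = -5 + (t - 3*t) = -5 - 2*t)
w(u, a) = -2226 + a*(-5 - 2*u) (w(u, a) = (-5 - 2*u)*a - 2226 = a*(-5 - 2*u) - 2226 = -2226 + a*(-5 - 2*u))
√(w(h(-40, 0*6), -620) - 2683306) = √((-2226 - 1*(-620)*(5 + 2*0)) - 2683306) = √((-2226 - 1*(-620)*(5 + 0)) - 2683306) = √((-2226 - 1*(-620)*5) - 2683306) = √((-2226 + 3100) - 2683306) = √(874 - 2683306) = √(-2682432) = 24*I*√4657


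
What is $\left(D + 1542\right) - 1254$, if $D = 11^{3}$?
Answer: $1619$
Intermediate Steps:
$D = 1331$
$\left(D + 1542\right) - 1254 = \left(1331 + 1542\right) - 1254 = 2873 - 1254 = 1619$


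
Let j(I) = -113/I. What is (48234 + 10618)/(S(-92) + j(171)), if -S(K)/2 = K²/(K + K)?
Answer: 10063692/15619 ≈ 644.32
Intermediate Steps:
S(K) = -K (S(K) = -2*K²/(K + K) = -2*K²/(2*K) = -2*1/(2*K)*K² = -K)
(48234 + 10618)/(S(-92) + j(171)) = (48234 + 10618)/(-1*(-92) - 113/171) = 58852/(92 - 113*1/171) = 58852/(92 - 113/171) = 58852/(15619/171) = 58852*(171/15619) = 10063692/15619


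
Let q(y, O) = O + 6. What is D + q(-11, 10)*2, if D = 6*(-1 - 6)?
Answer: -10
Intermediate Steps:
q(y, O) = 6 + O
D = -42 (D = 6*(-7) = -42)
D + q(-11, 10)*2 = -42 + (6 + 10)*2 = -42 + 16*2 = -42 + 32 = -10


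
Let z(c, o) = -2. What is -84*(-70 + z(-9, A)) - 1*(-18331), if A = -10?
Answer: 24379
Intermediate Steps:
-84*(-70 + z(-9, A)) - 1*(-18331) = -84*(-70 - 2) - 1*(-18331) = -84*(-72) + 18331 = 6048 + 18331 = 24379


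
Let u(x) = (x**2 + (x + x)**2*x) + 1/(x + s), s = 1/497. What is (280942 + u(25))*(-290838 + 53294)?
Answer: -507795081676108/6213 ≈ -8.1731e+10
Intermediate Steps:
s = 1/497 ≈ 0.0020121
u(x) = x**2 + 1/(1/497 + x) + 4*x**3 (u(x) = (x**2 + (x + x)**2*x) + 1/(x + 1/497) = (x**2 + (2*x)**2*x) + 1/(1/497 + x) = (x**2 + (4*x**2)*x) + 1/(1/497 + x) = (x**2 + 4*x**3) + 1/(1/497 + x) = x**2 + 1/(1/497 + x) + 4*x**3)
(280942 + u(25))*(-290838 + 53294) = (280942 + (497 + 25**2 + 501*25**3 + 1988*25**4)/(1 + 497*25))*(-290838 + 53294) = (280942 + (497 + 625 + 501*15625 + 1988*390625)/(1 + 12425))*(-237544) = (280942 + (497 + 625 + 7828125 + 776562500)/12426)*(-237544) = (280942 + (1/12426)*784391747)*(-237544) = (280942 + 784391747/12426)*(-237544) = (4275377039/12426)*(-237544) = -507795081676108/6213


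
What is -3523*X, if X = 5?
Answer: -17615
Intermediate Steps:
-3523*X = -3523*5 = -17615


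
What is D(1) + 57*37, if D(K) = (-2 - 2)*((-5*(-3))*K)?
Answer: 2049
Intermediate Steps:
D(K) = -60*K
D(1) + 57*37 = -60*1 + 57*37 = -60 + 2109 = 2049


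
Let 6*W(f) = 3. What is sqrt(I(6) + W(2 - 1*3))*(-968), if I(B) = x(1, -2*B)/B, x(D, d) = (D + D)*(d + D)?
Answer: -484*I*sqrt(114)/3 ≈ -1722.6*I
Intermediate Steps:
x(D, d) = 2*D*(D + d) (x(D, d) = (2*D)*(D + d) = 2*D*(D + d))
W(f) = 1/2 (W(f) = (1/6)*3 = 1/2)
I(B) = (2 - 4*B)/B (I(B) = (2*1*(1 - 2*B))/B = (2 - 4*B)/B)
sqrt(I(6) + W(2 - 1*3))*(-968) = sqrt((-4 + 2/6) + 1/2)*(-968) = sqrt((-4 + 2*(1/6)) + 1/2)*(-968) = sqrt((-4 + 1/3) + 1/2)*(-968) = sqrt(-11/3 + 1/2)*(-968) = sqrt(-19/6)*(-968) = (I*sqrt(114)/6)*(-968) = -484*I*sqrt(114)/3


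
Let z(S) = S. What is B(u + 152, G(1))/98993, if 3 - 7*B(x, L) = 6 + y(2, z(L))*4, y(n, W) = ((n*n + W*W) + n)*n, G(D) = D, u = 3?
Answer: -59/692951 ≈ -8.5143e-5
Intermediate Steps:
y(n, W) = n*(n + W² + n²) (y(n, W) = ((n² + W²) + n)*n = ((W² + n²) + n)*n = (n + W² + n²)*n = n*(n + W² + n²))
B(x, L) = -51/7 - 8*L²/7 (B(x, L) = 3/7 - (6 + (2*(2 + L² + 2²))*4)/7 = 3/7 - (6 + (2*(2 + L² + 4))*4)/7 = 3/7 - (6 + (2*(6 + L²))*4)/7 = 3/7 - (6 + (12 + 2*L²)*4)/7 = 3/7 - (6 + (48 + 8*L²))/7 = 3/7 - (54 + 8*L²)/7 = 3/7 + (-54/7 - 8*L²/7) = -51/7 - 8*L²/7)
B(u + 152, G(1))/98993 = (-51/7 - 8/7*1²)/98993 = (-51/7 - 8/7*1)*(1/98993) = (-51/7 - 8/7)*(1/98993) = -59/7*1/98993 = -59/692951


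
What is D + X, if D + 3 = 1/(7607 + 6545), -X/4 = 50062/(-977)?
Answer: 2792431161/13826504 ≈ 201.96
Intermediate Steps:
X = 200248/977 (X = -200248/(-977) = -200248*(-1)/977 = -4*(-50062/977) = 200248/977 ≈ 204.96)
D = -42455/14152 (D = -3 + 1/(7607 + 6545) = -3 + 1/14152 = -42455/14152 ≈ -2.9999)
D + X = -42455/14152 + 200248/977 = 2792431161/13826504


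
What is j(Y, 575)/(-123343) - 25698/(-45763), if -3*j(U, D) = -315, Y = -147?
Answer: 3164863299/5644545709 ≈ 0.56069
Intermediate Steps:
j(U, D) = 105 (j(U, D) = -⅓*(-315) = 105)
j(Y, 575)/(-123343) - 25698/(-45763) = 105/(-123343) - 25698/(-45763) = 105*(-1/123343) - 25698*(-1/45763) = -105/123343 + 25698/45763 = 3164863299/5644545709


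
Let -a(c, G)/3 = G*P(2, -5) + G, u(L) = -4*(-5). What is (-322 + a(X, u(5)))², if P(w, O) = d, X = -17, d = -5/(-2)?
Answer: 283024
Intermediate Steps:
d = 5/2 (d = -5*(-½) = 5/2 ≈ 2.5000)
u(L) = 20
P(w, O) = 5/2
a(c, G) = -21*G/2 (a(c, G) = -3*(G*(5/2) + G) = -3*(5*G/2 + G) = -21*G/2)
(-322 + a(X, u(5)))² = (-322 - 21/2*20)² = (-322 - 210)² = (-532)² = 283024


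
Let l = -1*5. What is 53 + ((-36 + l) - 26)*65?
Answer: -4302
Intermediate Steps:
l = -5
53 + ((-36 + l) - 26)*65 = 53 + ((-36 - 5) - 26)*65 = 53 + (-41 - 26)*65 = 53 - 67*65 = 53 - 4355 = -4302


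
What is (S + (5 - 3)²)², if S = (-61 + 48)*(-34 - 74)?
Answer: 1982464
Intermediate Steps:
S = 1404 (S = -13*(-108) = 1404)
(S + (5 - 3)²)² = (1404 + (5 - 3)²)² = (1404 + 2²)² = (1404 + 4)² = 1408² = 1982464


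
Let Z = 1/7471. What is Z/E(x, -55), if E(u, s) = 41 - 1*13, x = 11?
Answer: 1/209188 ≈ 4.7804e-6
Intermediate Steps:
E(u, s) = 28 (E(u, s) = 41 - 13 = 28)
Z = 1/7471 ≈ 0.00013385
Z/E(x, -55) = (1/7471)/28 = (1/7471)*(1/28) = 1/209188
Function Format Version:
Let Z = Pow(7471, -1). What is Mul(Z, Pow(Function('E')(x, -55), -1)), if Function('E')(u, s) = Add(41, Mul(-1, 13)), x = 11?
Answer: Rational(1, 209188) ≈ 4.7804e-6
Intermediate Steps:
Function('E')(u, s) = 28 (Function('E')(u, s) = Add(41, -13) = 28)
Z = Rational(1, 7471) ≈ 0.00013385
Mul(Z, Pow(Function('E')(x, -55), -1)) = Mul(Rational(1, 7471), Pow(28, -1)) = Mul(Rational(1, 7471), Rational(1, 28)) = Rational(1, 209188)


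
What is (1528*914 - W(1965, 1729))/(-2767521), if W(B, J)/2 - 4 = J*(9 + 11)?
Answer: -1327424/2767521 ≈ -0.47964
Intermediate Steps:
W(B, J) = 8 + 40*J (W(B, J) = 8 + 2*(J*(9 + 11)) = 8 + 2*(J*20) = 8 + 2*(20*J) = 8 + 40*J)
(1528*914 - W(1965, 1729))/(-2767521) = (1528*914 - (8 + 40*1729))/(-2767521) = (1396592 - (8 + 69160))*(-1/2767521) = (1396592 - 1*69168)*(-1/2767521) = (1396592 - 69168)*(-1/2767521) = 1327424*(-1/2767521) = -1327424/2767521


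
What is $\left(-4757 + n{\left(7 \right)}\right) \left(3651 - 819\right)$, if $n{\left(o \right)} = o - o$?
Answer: $-13471824$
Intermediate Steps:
$n{\left(o \right)} = 0$
$\left(-4757 + n{\left(7 \right)}\right) \left(3651 - 819\right) = \left(-4757 + 0\right) \left(3651 - 819\right) = \left(-4757\right) 2832 = -13471824$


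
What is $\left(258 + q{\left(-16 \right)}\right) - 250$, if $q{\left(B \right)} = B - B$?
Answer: $8$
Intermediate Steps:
$q{\left(B \right)} = 0$
$\left(258 + q{\left(-16 \right)}\right) - 250 = \left(258 + 0\right) - 250 = 258 - 250 = 8$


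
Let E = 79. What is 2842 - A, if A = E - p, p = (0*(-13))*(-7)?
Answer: 2763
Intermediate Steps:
p = 0 (p = 0*(-7) = 0)
A = 79 (A = 79 - 1*0 = 79 + 0 = 79)
2842 - A = 2842 - 1*79 = 2842 - 79 = 2763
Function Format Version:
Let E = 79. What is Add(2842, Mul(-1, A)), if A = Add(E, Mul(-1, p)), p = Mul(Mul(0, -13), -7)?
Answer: 2763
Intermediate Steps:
p = 0 (p = Mul(0, -7) = 0)
A = 79 (A = Add(79, Mul(-1, 0)) = Add(79, 0) = 79)
Add(2842, Mul(-1, A)) = Add(2842, Mul(-1, 79)) = Add(2842, -79) = 2763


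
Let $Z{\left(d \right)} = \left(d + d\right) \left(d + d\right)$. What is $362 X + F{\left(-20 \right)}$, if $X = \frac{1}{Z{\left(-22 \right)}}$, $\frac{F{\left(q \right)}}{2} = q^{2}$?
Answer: $\frac{774581}{968} \approx 800.19$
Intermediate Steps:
$F{\left(q \right)} = 2 q^{2}$
$Z{\left(d \right)} = 4 d^{2}$ ($Z{\left(d \right)} = 2 d 2 d = 4 d^{2}$)
$X = \frac{1}{1936}$ ($X = \frac{1}{4 \left(-22\right)^{2}} = \frac{1}{4 \cdot 484} = \frac{1}{1936} \approx 0.00051653$)
$362 X + F{\left(-20 \right)} = 362 \cdot \frac{1}{1936} + 2 \left(-20\right)^{2} = \frac{181}{968} + 2 \cdot 400 = \frac{181}{968} + 800 = \frac{774581}{968}$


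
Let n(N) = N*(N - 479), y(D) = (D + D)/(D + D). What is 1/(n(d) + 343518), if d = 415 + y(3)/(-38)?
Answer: 1444/457674015 ≈ 3.1551e-6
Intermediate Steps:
y(D) = 1 (y(D) = (2*D)/((2*D)) = (2*D)*(1/(2*D)) = 1)
d = 15769/38 (d = 415 + 1/(-38) = 415 + 1*(-1/38) = 415 - 1/38 = 15769/38 ≈ 414.97)
n(N) = N*(-479 + N)
1/(n(d) + 343518) = 1/(15769*(-479 + 15769/38)/38 + 343518) = 1/((15769/38)*(-2433/38) + 343518) = 1/(-38365977/1444 + 343518) = 1/(457674015/1444) = 1444/457674015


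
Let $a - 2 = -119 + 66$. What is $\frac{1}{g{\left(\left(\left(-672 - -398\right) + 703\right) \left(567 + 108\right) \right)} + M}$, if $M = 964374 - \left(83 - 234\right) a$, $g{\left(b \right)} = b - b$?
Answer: $\frac{1}{956673} \approx 1.0453 \cdot 10^{-6}$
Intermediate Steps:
$a = -51$ ($a = 2 + \left(-119 + 66\right) = 2 - 53 = -51$)
$g{\left(b \right)} = 0$
$M = 956673$ ($M = 964374 - \left(83 - 234\right) \left(-51\right) = 964374 - \left(-151\right) \left(-51\right) = 964374 - 7701 = 956673$)
$\frac{1}{g{\left(\left(\left(-672 - -398\right) + 703\right) \left(567 + 108\right) \right)} + M} = \frac{1}{0 + 956673} = \frac{1}{956673}$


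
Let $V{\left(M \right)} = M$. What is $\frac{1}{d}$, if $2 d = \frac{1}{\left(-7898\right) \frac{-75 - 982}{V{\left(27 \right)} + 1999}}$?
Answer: $\frac{8348186}{1013} \approx 8241.0$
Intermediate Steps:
$d = \frac{1013}{8348186}$ ($d = \frac{\frac{1}{-7898} \frac{1}{\left(-75 - 982\right) \frac{1}{27 + 1999}}}{2} = \frac{\left(- \frac{1}{7898}\right) \frac{1}{\left(-1057\right) \frac{1}{2026}}}{2} = \frac{\left(- \frac{1}{7898}\right) \frac{1}{- \frac{1057}{2026}}}{2} = \frac{\left(- \frac{1}{7898}\right) \left(- \frac{2026}{1057}\right)}{2} = \frac{1}{2} \cdot \frac{1013}{4174093} = \frac{1013}{8348186} \approx 0.00012134$)
$\frac{1}{d} = \frac{1}{\frac{1013}{8348186}} = \frac{8348186}{1013}$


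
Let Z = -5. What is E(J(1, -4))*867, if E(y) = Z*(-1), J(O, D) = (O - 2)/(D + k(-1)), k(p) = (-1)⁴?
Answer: 4335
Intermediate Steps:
k(p) = 1
J(O, D) = (-2 + O)/(1 + D) (J(O, D) = (O - 2)/(D + 1) = (-2 + O)/(1 + D))
E(y) = 5 (E(y) = -5*(-1) = 5)
E(J(1, -4))*867 = 5*867 = 4335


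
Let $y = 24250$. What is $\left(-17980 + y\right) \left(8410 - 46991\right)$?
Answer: $-241902870$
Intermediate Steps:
$\left(-17980 + y\right) \left(8410 - 46991\right) = \left(-17980 + 24250\right) \left(8410 - 46991\right) = 6270 \left(-38581\right) = -241902870$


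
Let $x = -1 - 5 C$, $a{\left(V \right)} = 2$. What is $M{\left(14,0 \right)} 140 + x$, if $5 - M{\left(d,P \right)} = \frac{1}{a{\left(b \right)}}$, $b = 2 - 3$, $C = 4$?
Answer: $609$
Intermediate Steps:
$b = -1$ ($b = 2 - 3 = -1$)
$x = -21$ ($x = -1 - 20 = -21$)
$M{\left(d,P \right)} = \frac{9}{2}$ ($M{\left(d,P \right)} = 5 - \frac{1}{2} = \frac{9}{2}$)
$M{\left(14,0 \right)} 140 + x = \frac{9}{2} \cdot 140 - 21 = 630 - 21 = 609$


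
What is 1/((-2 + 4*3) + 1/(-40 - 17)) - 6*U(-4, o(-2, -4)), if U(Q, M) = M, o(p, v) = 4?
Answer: -13599/569 ≈ -23.900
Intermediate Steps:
1/((-2 + 4*3) + 1/(-40 - 17)) - 6*U(-4, o(-2, -4)) = 1/((-2 + 4*3) + 1/(-40 - 17)) - 6*4 = 1/((-2 + 12) + 1/(-57)) - 24 = 1/(10 - 1/57) - 24 = 1/(569/57) - 24 = 57/569 - 24 = -13599/569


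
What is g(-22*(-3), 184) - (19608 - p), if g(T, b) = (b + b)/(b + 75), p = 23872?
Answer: 1104744/259 ≈ 4265.4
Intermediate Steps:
g(T, b) = 2*b/(75 + b) (g(T, b) = (2*b)/(75 + b) = 2*b/(75 + b))
g(-22*(-3), 184) - (19608 - p) = 2*184/(75 + 184) - (19608 - 1*23872) = 2*184/259 - (19608 - 23872) = 2*184*(1/259) - 1*(-4264) = 368/259 + 4264 = 1104744/259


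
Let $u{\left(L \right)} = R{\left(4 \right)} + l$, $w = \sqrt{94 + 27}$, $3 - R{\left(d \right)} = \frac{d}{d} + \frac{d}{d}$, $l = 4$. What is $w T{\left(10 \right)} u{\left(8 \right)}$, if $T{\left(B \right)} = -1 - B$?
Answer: $-605$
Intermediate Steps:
$R{\left(d \right)} = 1$ ($R{\left(d \right)} = 3 - \left(\frac{d}{d} + \frac{d}{d}\right) = 3 - \left(1 + 1\right) = 3 - 2 = 1$)
$w = 11$ ($w = \sqrt{121} = 11$)
$u{\left(L \right)} = 5$ ($u{\left(L \right)} = 1 + 4 = 5$)
$w T{\left(10 \right)} u{\left(8 \right)} = 11 \left(-1 - 10\right) 5 = 11 \left(-11\right) 5 = \left(-121\right) 5 = -605$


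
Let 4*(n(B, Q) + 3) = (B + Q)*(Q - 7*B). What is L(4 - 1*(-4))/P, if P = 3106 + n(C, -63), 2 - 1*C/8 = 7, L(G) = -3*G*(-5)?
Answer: -160/3313 ≈ -0.048295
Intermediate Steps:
L(G) = 15*G
C = -40 (C = 16 - 8*7 = 16 - 56 = -40)
n(B, Q) = -3 + (B + Q)*(Q - 7*B)/4 (n(B, Q) = -3 + ((B + Q)*(Q - 7*B))/4 = -3 + (B + Q)*(Q - 7*B)/4)
P = -9939/4 (P = 3106 + (-3 - 7/4*(-40)² + (¼)*(-63)² - 3/2*(-40)*(-63)) = 3106 + (-3 - 7/4*1600 + (¼)*3969 - 3780) = 3106 + (-3 - 2800 + 3969/4 - 3780) = 3106 - 22363/4 = -9939/4 ≈ -2484.8)
L(4 - 1*(-4))/P = (15*(4 - 1*(-4)))/(-9939/4) = (15*(4 + 4))*(-4/9939) = (15*8)*(-4/9939) = 120*(-4/9939) = -160/3313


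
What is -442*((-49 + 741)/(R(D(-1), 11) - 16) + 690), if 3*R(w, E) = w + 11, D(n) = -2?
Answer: -281452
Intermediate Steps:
R(w, E) = 11/3 + w/3 (R(w, E) = (w + 11)/3 = (11 + w)/3 = 11/3 + w/3)
-442*((-49 + 741)/(R(D(-1), 11) - 16) + 690) = -442*((-49 + 741)/((11/3 + (1/3)*(-2)) - 16) + 690) = -442*(692/((11/3 - 2/3) - 16) + 690) = -442*(692/(3 - 16) + 690) = -442*(692/(-13) + 690) = -442*(692*(-1/13) + 690) = -442*(-692/13 + 690) = -442*8278/13 = -281452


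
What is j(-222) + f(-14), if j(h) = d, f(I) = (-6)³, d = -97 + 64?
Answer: -249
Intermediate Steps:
d = -33
f(I) = -216
j(h) = -33
j(-222) + f(-14) = -33 - 216 = -249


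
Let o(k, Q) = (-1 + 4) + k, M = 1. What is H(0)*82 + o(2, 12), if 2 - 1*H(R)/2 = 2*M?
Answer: 5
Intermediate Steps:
H(R) = 0 (H(R) = 4 - 4 = 0)
o(k, Q) = 3 + k
H(0)*82 + o(2, 12) = 0*82 + (3 + 2) = 0 + 5 = 5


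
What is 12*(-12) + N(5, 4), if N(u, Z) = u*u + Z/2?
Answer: -117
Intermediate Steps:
N(u, Z) = u² + Z/2
12*(-12) + N(5, 4) = 12*(-12) + (5² + (½)*4) = -144 + (25 + 2) = -144 + 27 = -117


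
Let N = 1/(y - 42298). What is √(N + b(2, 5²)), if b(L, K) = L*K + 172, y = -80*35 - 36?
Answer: √452231261098/45134 ≈ 14.900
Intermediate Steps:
y = -2836 (y = -2800 - 36 = -2836)
b(L, K) = 172 + K*L (b(L, K) = K*L + 172 = 172 + K*L)
N = -1/45134 (N = 1/(-2836 - 42298) = 1/(-45134) = -1/45134 ≈ -2.2156e-5)
√(N + b(2, 5²)) = √(-1/45134 + (172 + 5²*2)) = √(-1/45134 + (172 + 25*2)) = √(-1/45134 + (172 + 50)) = √(-1/45134 + 222) = √(10019747/45134) = √452231261098/45134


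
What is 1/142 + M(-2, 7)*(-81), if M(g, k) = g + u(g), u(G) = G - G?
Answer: 23005/142 ≈ 162.01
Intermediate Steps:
u(G) = 0
M(g, k) = g (M(g, k) = g + 0 = g)
1/142 + M(-2, 7)*(-81) = 1/142 - 2*(-81) = 1/142 + 162 = 23005/142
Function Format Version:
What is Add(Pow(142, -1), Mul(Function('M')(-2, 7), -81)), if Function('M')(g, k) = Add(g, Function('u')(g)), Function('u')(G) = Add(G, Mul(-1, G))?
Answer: Rational(23005, 142) ≈ 162.01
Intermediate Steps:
Function('u')(G) = 0
Function('M')(g, k) = g (Function('M')(g, k) = Add(g, 0) = g)
Add(Pow(142, -1), Mul(Function('M')(-2, 7), -81)) = Add(Pow(142, -1), Mul(-2, -81)) = Add(Rational(1, 142), 162) = Rational(23005, 142)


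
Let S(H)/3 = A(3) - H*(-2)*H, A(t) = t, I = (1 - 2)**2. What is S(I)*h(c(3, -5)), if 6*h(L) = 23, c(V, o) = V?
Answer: 115/2 ≈ 57.500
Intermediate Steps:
I = 1 (I = (-1)**2 = 1)
h(L) = 23/6 (h(L) = (1/6)*23 = 23/6)
S(H) = 9 + 6*H**2 (S(H) = 3*(3 - H*(-2)*H) = 3*(3 - (-2*H)*H) = 3*(3 - (-2)*H**2) = 3*(3 + 2*H**2) = 9 + 6*H**2)
S(I)*h(c(3, -5)) = (9 + 6*1**2)*(23/6) = (9 + 6*1)*(23/6) = (9 + 6)*(23/6) = 15*(23/6) = 115/2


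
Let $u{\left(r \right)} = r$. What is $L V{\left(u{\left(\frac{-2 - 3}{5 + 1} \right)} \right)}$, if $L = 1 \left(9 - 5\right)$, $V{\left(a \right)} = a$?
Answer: $- \frac{10}{3} \approx -3.3333$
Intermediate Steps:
$L = 4$ ($L = 1 \cdot 4 = 4$)
$L V{\left(u{\left(\frac{-2 - 3}{5 + 1} \right)} \right)} = 4 \frac{-2 - 3}{5 + 1} = 4 \left(- \frac{5}{6}\right) = - \frac{10}{3}$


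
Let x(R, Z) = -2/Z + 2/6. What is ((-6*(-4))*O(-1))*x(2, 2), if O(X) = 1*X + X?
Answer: 32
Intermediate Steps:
x(R, Z) = ⅓ - 2/Z (x(R, Z) = -2/Z + 2*(⅙) = -2/Z + ⅓ = ⅓ - 2/Z)
O(X) = 2*X (O(X) = X + X = 2*X)
((-6*(-4))*O(-1))*x(2, 2) = ((-6*(-4))*(2*(-1)))*((⅓)*(-6 + 2)/2) = (24*(-2))*((⅓)*(½)*(-4)) = -48*(-⅔) = 32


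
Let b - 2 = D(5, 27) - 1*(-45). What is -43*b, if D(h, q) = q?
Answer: -3182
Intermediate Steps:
b = 74 (b = 2 + (27 - 1*(-45)) = 2 + (27 + 45) = 2 + 72 = 74)
-43*b = -43*74 = -3182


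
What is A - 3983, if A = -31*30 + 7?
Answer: -4906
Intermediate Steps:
A = -923 (A = -930 + 7 = -923)
A - 3983 = -923 - 3983 = -4906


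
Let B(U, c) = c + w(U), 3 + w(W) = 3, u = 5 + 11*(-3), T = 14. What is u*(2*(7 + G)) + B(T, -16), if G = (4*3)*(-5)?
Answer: 2952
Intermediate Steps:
u = -28 (u = 5 - 33 = -28)
w(W) = 0 (w(W) = -3 + 3 = 0)
B(U, c) = c (B(U, c) = c + 0 = c)
G = -60 (G = 12*(-5) = -60)
u*(2*(7 + G)) + B(T, -16) = -56*(7 - 60) - 16 = -56*(-53) - 16 = -28*(-106) - 16 = 2968 - 16 = 2952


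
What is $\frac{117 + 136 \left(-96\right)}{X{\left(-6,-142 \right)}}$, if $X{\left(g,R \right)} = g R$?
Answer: $- \frac{4313}{284} \approx -15.187$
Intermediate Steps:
$X{\left(g,R \right)} = R g$
$\frac{117 + 136 \left(-96\right)}{X{\left(-6,-142 \right)}} = \frac{117 + 136 \left(-96\right)}{\left(-142\right) \left(-6\right)} = \frac{117 - 13056}{852} = \left(-12939\right) \frac{1}{852} = - \frac{4313}{284}$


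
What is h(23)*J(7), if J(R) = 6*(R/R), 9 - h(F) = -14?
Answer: 138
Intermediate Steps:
h(F) = 23 (h(F) = 9 - 1*(-14) = 9 + 14 = 23)
J(R) = 6 (J(R) = 6*1 = 6)
h(23)*J(7) = 23*6 = 138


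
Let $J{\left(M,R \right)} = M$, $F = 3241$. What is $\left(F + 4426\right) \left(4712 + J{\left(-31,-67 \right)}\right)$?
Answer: $35889227$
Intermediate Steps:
$\left(F + 4426\right) \left(4712 + J{\left(-31,-67 \right)}\right) = \left(3241 + 4426\right) \left(4712 - 31\right) = 7667 \cdot 4681 = 35889227$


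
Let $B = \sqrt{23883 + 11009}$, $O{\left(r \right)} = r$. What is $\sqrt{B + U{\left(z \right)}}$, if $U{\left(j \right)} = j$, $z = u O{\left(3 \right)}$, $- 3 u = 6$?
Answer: $\sqrt{-6 + 2 \sqrt{8723}} \approx 13.446$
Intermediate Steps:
$u = -2$ ($u = \left(- \frac{1}{3}\right) 6 = -2$)
$z = -6$ ($z = \left(-2\right) 3 = -6$)
$B = 2 \sqrt{8723}$ ($B = \sqrt{34892} = 2 \sqrt{8723} \approx 186.79$)
$\sqrt{B + U{\left(z \right)}} = \sqrt{2 \sqrt{8723} - 6} = \sqrt{-6 + 2 \sqrt{8723}}$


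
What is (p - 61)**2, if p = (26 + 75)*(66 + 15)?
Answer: 65934400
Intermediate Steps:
p = 8181 (p = 101*81 = 8181)
(p - 61)**2 = (8181 - 61)**2 = 8120**2 = 65934400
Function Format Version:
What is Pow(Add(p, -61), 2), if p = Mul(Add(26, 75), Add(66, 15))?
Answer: 65934400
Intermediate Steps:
p = 8181 (p = Mul(101, 81) = 8181)
Pow(Add(p, -61), 2) = Pow(Add(8181, -61), 2) = Pow(8120, 2) = 65934400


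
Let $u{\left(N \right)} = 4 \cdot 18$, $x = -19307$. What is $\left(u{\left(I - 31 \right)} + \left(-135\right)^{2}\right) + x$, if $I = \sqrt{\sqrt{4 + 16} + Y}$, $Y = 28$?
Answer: $-1010$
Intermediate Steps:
$I = \sqrt{28 + 2 \sqrt{5}}$ ($I = \sqrt{\sqrt{4 + 16} + 28} = \sqrt{\sqrt{20} + 28} = \sqrt{2 \sqrt{5} + 28} = \sqrt{28 + 2 \sqrt{5}} \approx 5.6984$)
$u{\left(N \right)} = 72$
$\left(u{\left(I - 31 \right)} + \left(-135\right)^{2}\right) + x = \left(72 + \left(-135\right)^{2}\right) - 19307 = \left(72 + 18225\right) - 19307 = 18297 - 19307 = -1010$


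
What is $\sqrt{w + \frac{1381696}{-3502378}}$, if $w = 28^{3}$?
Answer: $\frac{4 \sqrt{4207385904786570}}{1751189} \approx 148.16$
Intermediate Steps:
$w = 21952$
$\sqrt{w + \frac{1381696}{-3502378}} = \sqrt{21952 + \frac{1381696}{-3502378}} = \sqrt{21952 + 1381696 \left(- \frac{1}{3502378}\right)} = \sqrt{21952 - \frac{690848}{1751189}} = \sqrt{\frac{38441410080}{1751189}} = \frac{4 \sqrt{4207385904786570}}{1751189}$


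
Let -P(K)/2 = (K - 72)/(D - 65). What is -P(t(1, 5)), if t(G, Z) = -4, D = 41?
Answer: 19/3 ≈ 6.3333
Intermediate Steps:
P(K) = -6 + K/12 (P(K) = -2*(K - 72)/(41 - 65) = -2*(-72 + K)/(-24) = -2*(-72 + K)*(-1)/24 = -2*(3 - K/24) = -6 + K/12)
-P(t(1, 5)) = -(-6 + (1/12)*(-4)) = -(-6 - ⅓) = -1*(-19/3) = 19/3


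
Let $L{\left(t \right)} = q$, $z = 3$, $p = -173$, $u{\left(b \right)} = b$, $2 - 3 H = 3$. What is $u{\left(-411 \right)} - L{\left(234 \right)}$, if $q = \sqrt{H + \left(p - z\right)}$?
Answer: $-411 - \frac{23 i \sqrt{3}}{3} \approx -411.0 - 13.279 i$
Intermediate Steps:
$H = - \frac{1}{3}$ ($H = \frac{2}{3} - 1 = - \frac{1}{3} \approx -0.33333$)
$q = \frac{23 i \sqrt{3}}{3}$ ($q = \sqrt{- \frac{1}{3} - 176} = \sqrt{- \frac{529}{3}} = \frac{23 i \sqrt{3}}{3} \approx 13.279 i$)
$L{\left(t \right)} = \frac{23 i \sqrt{3}}{3}$
$u{\left(-411 \right)} - L{\left(234 \right)} = -411 - \frac{23 i \sqrt{3}}{3}$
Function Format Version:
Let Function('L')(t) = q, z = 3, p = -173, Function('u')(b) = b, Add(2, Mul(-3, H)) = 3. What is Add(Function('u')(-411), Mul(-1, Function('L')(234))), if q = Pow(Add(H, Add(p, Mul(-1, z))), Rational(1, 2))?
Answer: Add(-411, Mul(Rational(-23, 3), I, Pow(3, Rational(1, 2)))) ≈ Add(-411.00, Mul(-13.279, I))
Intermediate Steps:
H = Rational(-1, 3) (H = Add(Rational(2, 3), Mul(Rational(-1, 3), 3)) = Add(Rational(2, 3), -1) = Rational(-1, 3) ≈ -0.33333)
q = Mul(Rational(23, 3), I, Pow(3, Rational(1, 2))) (q = Pow(Add(Rational(-1, 3), Add(-173, Mul(-1, 3))), Rational(1, 2)) = Pow(Add(Rational(-1, 3), Add(-173, -3)), Rational(1, 2)) = Pow(Add(Rational(-1, 3), -176), Rational(1, 2)) = Pow(Rational(-529, 3), Rational(1, 2)) = Mul(Rational(23, 3), I, Pow(3, Rational(1, 2))) ≈ Mul(13.279, I))
Function('L')(t) = Mul(Rational(23, 3), I, Pow(3, Rational(1, 2)))
Add(Function('u')(-411), Mul(-1, Function('L')(234))) = Add(-411, Mul(-1, Mul(Rational(23, 3), I, Pow(3, Rational(1, 2))))) = Add(-411, Mul(Rational(-23, 3), I, Pow(3, Rational(1, 2))))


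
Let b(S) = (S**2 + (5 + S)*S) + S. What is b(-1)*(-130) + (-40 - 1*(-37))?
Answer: 517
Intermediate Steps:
b(S) = S + S**2 + S*(5 + S) (b(S) = (S**2 + S*(5 + S)) + S = S + S**2 + S*(5 + S))
b(-1)*(-130) + (-40 - 1*(-37)) = (2*(-1)*(3 - 1))*(-130) + (-40 - 1*(-37)) = (2*(-1)*2)*(-130) + (-40 + 37) = -4*(-130) - 3 = 520 - 3 = 517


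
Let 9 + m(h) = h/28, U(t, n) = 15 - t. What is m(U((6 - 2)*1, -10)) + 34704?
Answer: 971471/28 ≈ 34695.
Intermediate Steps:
m(h) = -9 + h/28
m(U((6 - 2)*1, -10)) + 34704 = (-9 + (15 - (6 - 2))/28) + 34704 = (-9 + (15 - 4)/28) + 34704 = (-9 + (1/28)*11) + 34704 = (-9 + 11/28) + 34704 = -241/28 + 34704 = 971471/28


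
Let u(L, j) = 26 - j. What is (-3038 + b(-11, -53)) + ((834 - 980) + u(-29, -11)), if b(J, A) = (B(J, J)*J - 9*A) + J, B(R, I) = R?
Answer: -2560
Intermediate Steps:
b(J, A) = J + J² - 9*A (b(J, A) = (J*J - 9*A) + J = (J² - 9*A) + J = J + J² - 9*A)
(-3038 + b(-11, -53)) + ((834 - 980) + u(-29, -11)) = (-3038 + (-11 + (-11)² - 9*(-53))) + ((834 - 980) + (26 - 1*(-11))) = (-3038 + (-11 + 121 + 477)) + (-146 + (26 + 11)) = (-3038 + 587) + (-146 + 37) = -2451 - 109 = -2560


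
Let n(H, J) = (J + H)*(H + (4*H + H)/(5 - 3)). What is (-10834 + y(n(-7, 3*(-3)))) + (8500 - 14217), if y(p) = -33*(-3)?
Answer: -16452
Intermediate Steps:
n(H, J) = 7*H*(H + J)/2 (n(H, J) = (H + J)*(H + (5*H)/2) = (H + J)*(H + (5*H)*(½)) = (H + J)*(H + 5*H/2) = (H + J)*(7*H/2) = 7*H*(H + J)/2)
y(p) = 99
(-10834 + y(n(-7, 3*(-3)))) + (8500 - 14217) = (-10834 + 99) + (8500 - 14217) = -10735 - 5717 = -16452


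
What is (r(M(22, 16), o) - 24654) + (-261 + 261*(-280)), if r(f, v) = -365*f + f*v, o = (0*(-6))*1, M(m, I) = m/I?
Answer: -787975/8 ≈ -98497.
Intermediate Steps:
o = 0 (o = 0*1 = 0)
(r(M(22, 16), o) - 24654) + (-261 + 261*(-280)) = ((22/16)*(-365 + 0) - 24654) + (-261 + 261*(-280)) = ((22*(1/16))*(-365) - 24654) + (-261 - 73080) = ((11/8)*(-365) - 24654) - 73341 = (-4015/8 - 24654) - 73341 = -201247/8 - 73341 = -787975/8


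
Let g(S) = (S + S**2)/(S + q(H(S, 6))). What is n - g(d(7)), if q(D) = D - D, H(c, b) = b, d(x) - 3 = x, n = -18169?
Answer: -18180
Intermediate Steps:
d(x) = 3 + x
q(D) = 0
g(S) = (S + S**2)/S (g(S) = (S + S**2)/(S + 0) = (S + S**2)/S)
n - g(d(7)) = -18169 - (1 + (3 + 7)) = -18169 - (1 + 10) = -18169 - 1*11 = -18169 - 11 = -18180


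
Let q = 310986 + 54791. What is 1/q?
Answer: 1/365777 ≈ 2.7339e-6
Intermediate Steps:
q = 365777
1/q = 1/365777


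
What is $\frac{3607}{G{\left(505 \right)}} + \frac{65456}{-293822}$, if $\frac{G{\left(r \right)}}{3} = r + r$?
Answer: $\frac{430742137}{445140330} \approx 0.96766$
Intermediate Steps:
$G{\left(r \right)} = 6 r$ ($G{\left(r \right)} = 3 \left(r + r\right) = 3 \cdot 2 r = 6 r$)
$\frac{3607}{G{\left(505 \right)}} + \frac{65456}{-293822} = \frac{3607}{6 \cdot 505} + \frac{65456}{-293822} = \frac{3607}{3030} + 65456 \left(- \frac{1}{293822}\right) = 3607 \cdot \frac{1}{3030} - \frac{32728}{146911} = \frac{3607}{3030} - \frac{32728}{146911} = \frac{430742137}{445140330}$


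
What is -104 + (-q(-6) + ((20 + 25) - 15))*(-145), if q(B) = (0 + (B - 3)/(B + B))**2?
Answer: -69959/16 ≈ -4372.4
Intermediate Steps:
q(B) = (-3 + B)**2/(4*B**2) (q(B) = (0 + (-3 + B)/((2*B)))**2 = (0 + (-3 + B)*(1/(2*B)))**2 = (0 + (-3 + B)/(2*B))**2 = ((-3 + B)/(2*B))**2 = (-3 + B)**2/(4*B**2))
-104 + (-q(-6) + ((20 + 25) - 15))*(-145) = -104 + (-(-3 - 6)**2/(4*(-6)**2) + ((20 + 25) - 15))*(-145) = -104 + (-(-9)**2/(4*36) + (45 - 15))*(-145) = -104 + (-81/(4*36) + 30)*(-145) = -104 + (-1*9/16 + 30)*(-145) = -104 + (-9/16 + 30)*(-145) = -104 + (471/16)*(-145) = -104 - 68295/16 = -69959/16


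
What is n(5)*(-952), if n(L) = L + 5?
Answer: -9520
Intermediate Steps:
n(L) = 5 + L
n(5)*(-952) = (5 + 5)*(-952) = 10*(-952) = -9520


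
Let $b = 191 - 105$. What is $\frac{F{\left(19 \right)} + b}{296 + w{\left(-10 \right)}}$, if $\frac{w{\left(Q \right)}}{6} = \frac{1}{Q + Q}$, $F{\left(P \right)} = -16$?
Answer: $\frac{700}{2957} \approx 0.23673$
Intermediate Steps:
$w{\left(Q \right)} = \frac{3}{Q}$ ($w{\left(Q \right)} = \frac{6}{Q + Q} = \frac{6}{2 Q} = 6 \frac{1}{2 Q} = \frac{3}{Q}$)
$b = 86$ ($b = 191 - 105 = 86$)
$\frac{F{\left(19 \right)} + b}{296 + w{\left(-10 \right)}} = \frac{-16 + 86}{296 + \frac{3}{-10}} = \frac{70}{296 + 3 \left(- \frac{1}{10}\right)} = \frac{70}{296 - \frac{3}{10}} = \frac{70}{\frac{2957}{10}} = 70 \cdot \frac{10}{2957} = \frac{700}{2957}$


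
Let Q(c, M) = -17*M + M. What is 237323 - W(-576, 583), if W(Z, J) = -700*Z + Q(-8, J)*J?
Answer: 5272347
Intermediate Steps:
Q(c, M) = -16*M
W(Z, J) = -700*Z - 16*J**2 (W(Z, J) = -700*Z + (-16*J)*J = -700*Z - 16*J**2)
237323 - W(-576, 583) = 237323 - (-700*(-576) - 16*583**2) = 237323 - (403200 - 16*339889) = 237323 - (403200 - 5438224) = 237323 - 1*(-5035024) = 237323 + 5035024 = 5272347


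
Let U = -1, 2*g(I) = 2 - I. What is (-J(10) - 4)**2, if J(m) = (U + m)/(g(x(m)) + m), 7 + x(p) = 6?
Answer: 12100/529 ≈ 22.873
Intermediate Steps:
x(p) = -1 (x(p) = -7 + 6 = -1)
g(I) = 1 - I/2 (g(I) = (2 - I)/2 = 1 - I/2)
J(m) = (-1 + m)/(3/2 + m) (J(m) = (-1 + m)/((1 - 1/2*(-1)) + m) = (-1 + m)/((1 + 1/2) + m) = (-1 + m)/(3/2 + m))
(-J(10) - 4)**2 = (-2*(-1 + 10)/(3 + 2*10) - 4)**2 = (-2*9/(3 + 20) - 4)**2 = (-2*9/23 - 4)**2 = (-1*18/23 - 4)**2 = (-18/23 - 4)**2 = (-110/23)**2 = 12100/529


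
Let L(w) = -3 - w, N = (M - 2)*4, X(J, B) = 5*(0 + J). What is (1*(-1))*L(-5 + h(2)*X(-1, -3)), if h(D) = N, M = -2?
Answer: 78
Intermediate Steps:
X(J, B) = 5*J
N = -16 (N = (-2 - 2)*4 = -4*4 = -16)
h(D) = -16
(1*(-1))*L(-5 + h(2)*X(-1, -3)) = (1*(-1))*(-3 - (-5 - 80*(-1))) = -(-3 - (-5 - 16*(-5))) = -(-3 - (-5 + 80)) = -(-3 - 1*75) = -(-3 - 75) = -1*(-78) = 78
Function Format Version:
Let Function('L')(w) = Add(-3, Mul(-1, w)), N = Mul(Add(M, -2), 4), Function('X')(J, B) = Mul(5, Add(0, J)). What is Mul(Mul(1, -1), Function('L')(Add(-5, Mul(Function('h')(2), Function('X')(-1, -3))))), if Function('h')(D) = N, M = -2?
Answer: 78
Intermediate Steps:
Function('X')(J, B) = Mul(5, J)
N = -16 (N = Mul(Add(-2, -2), 4) = Mul(-4, 4) = -16)
Function('h')(D) = -16
Mul(Mul(1, -1), Function('L')(Add(-5, Mul(Function('h')(2), Function('X')(-1, -3))))) = Mul(Mul(1, -1), Add(-3, Mul(-1, Add(-5, Mul(-16, Mul(5, -1)))))) = Mul(-1, Add(-3, Mul(-1, Add(-5, Mul(-16, -5))))) = Mul(-1, Add(-3, Mul(-1, Add(-5, 80)))) = Mul(-1, Add(-3, Mul(-1, 75))) = Mul(-1, Add(-3, -75)) = Mul(-1, -78) = 78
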